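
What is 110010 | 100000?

OR: 1 when either bit is 1
  110010
| 100000
--------
  110010
Decimal: 50 | 32 = 50



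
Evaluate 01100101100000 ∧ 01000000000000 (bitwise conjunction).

AND: 1 only when both bits are 1
  01100101100000
& 01000000000000
----------------
  01000000000000
Decimal: 6496 & 4096 = 4096



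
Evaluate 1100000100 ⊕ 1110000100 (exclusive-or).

XOR: 1 when bits differ
  1100000100
^ 1110000100
------------
  0010000000
Decimal: 772 ^ 900 = 128



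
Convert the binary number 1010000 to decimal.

Sum of powers of 2 for each 1-bit:
2^4 + 2^6
= 16 + 64
= 80



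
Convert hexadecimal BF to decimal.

Expand by place value (powers of 16):
Digit values: B = 11, F = 15
BF = 11 × 16^1 + 15 × 16^0
= 11 × 16 + 15 × 1
= 176 + 15
= 191



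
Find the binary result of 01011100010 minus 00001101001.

Method 1 - Direct subtraction (column by column from the right: bit − bit − borrow-in; if negative, add 2 and borrow 1 from the next column):
borrow: 00011110010
        01011100010
-       00001101001
-------------------
        01001111001

Method 2 - Add two's complement:
Two's complement of 00001101001: invert → 11110010110, add 1 → 11110010111
  01011100010
+ 11110010111
-------------
 101001111001  (end carry out of the top bit = 1)
Discarding the end carry: 01001111001
Decimal check:
  01011100010 = 512 + 128 + 64 + 32 + 2 = 738
  00001101001 = 64 + 32 + 8 + 1 = 105
  738 - 105 = 633, and 01001111001 = 512 + 64 + 32 + 16 + 8 + 1 = 633 ✓



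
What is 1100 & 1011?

AND: 1 only when both bits are 1
  1100
& 1011
------
  1000
Decimal: 12 & 11 = 8



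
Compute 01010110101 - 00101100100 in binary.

Method 1 - Direct subtraction (column by column from the right: bit − bit − borrow-in; if negative, add 2 and borrow 1 from the next column):
borrow: 01010000000
        01010110101
-       00101100100
-------------------
        00101010001

Method 2 - Add two's complement:
Two's complement of 00101100100: invert → 11010011011, add 1 → 11010011100
  01010110101
+ 11010011100
-------------
 100101010001  (end carry out of the top bit = 1)
Discarding the end carry: 00101010001
Decimal check:
  01010110101 = 512 + 128 + 32 + 16 + 4 + 1 = 693
  00101100100 = 256 + 64 + 32 + 4 = 356
  693 - 356 = 337, and 00101010001 = 256 + 64 + 16 + 1 = 337 ✓



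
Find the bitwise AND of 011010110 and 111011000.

AND: 1 only when both bits are 1
  011010110
& 111011000
-----------
  011010000
Decimal: 214 & 472 = 208



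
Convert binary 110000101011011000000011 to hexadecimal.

Group into 4-bit nibbles from right:
  1100 = C
  0010 = 2
  1011 = B
  0110 = 6
  0000 = 0
  0011 = 3
Result: C2B603



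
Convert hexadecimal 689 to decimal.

Expand by place value (powers of 16):
689 = 6 × 16^2 + 8 × 16^1 + 9 × 16^0
= 6 × 256 + 8 × 16 + 9 × 1
= 1536 + 128 + 9
= 1673



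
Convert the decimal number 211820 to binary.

Using repeated division by 2:
211820 ÷ 2 = 105910 remainder 0
105910 ÷ 2 = 52955 remainder 0
52955 ÷ 2 = 26477 remainder 1
26477 ÷ 2 = 13238 remainder 1
13238 ÷ 2 = 6619 remainder 0
6619 ÷ 2 = 3309 remainder 1
3309 ÷ 2 = 1654 remainder 1
1654 ÷ 2 = 827 remainder 0
827 ÷ 2 = 413 remainder 1
413 ÷ 2 = 206 remainder 1
206 ÷ 2 = 103 remainder 0
103 ÷ 2 = 51 remainder 1
51 ÷ 2 = 25 remainder 1
25 ÷ 2 = 12 remainder 1
12 ÷ 2 = 6 remainder 0
6 ÷ 2 = 3 remainder 0
3 ÷ 2 = 1 remainder 1
1 ÷ 2 = 0 remainder 1
Reading remainders bottom to top: 110011101101101100



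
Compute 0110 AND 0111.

AND: 1 only when both bits are 1
  0110
& 0111
------
  0110
Decimal: 6 & 7 = 6



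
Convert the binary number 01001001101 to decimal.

Sum of powers of 2 for each 1-bit:
2^0 + 2^2 + 2^3 + 2^6 + 2^9
= 1 + 4 + 8 + 64 + 512
= 589



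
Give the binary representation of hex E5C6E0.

Convert each hex digit to 4 bits:
  E = 1110
  5 = 0101
  C = 1100
  6 = 0110
  E = 1110
  0 = 0000
Concatenate: 111001011100011011100000



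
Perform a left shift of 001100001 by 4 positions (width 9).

Original: 001100001 (decimal 97)
Shift left by 4 positions
Append 4 zeros on the right and drop the 4 high bits that overflow the 9-bit width
Result: 000010000 (decimal 16)
Equivalent: 97 << 4 = 97 × 2^4 = 1552, truncated to 9 bits = 16



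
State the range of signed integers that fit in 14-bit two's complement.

For 14-bit two's complement:
Minimum: -2^13 = -8192
Maximum: 2^13 - 1 = 8191



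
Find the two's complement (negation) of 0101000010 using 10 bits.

Original: 0101000010
Step 1 - Invert all bits: 1010111101
Step 2 - Add 1: 1010111110
Verification: 0101000010 + 1010111110 = 10000000000; discarding the end carry (carry out of the top bit) leaves the 10-bit value 0000000000, as required for x + (-x)



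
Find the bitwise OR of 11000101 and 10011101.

OR: 1 when either bit is 1
  11000101
| 10011101
----------
  11011101
Decimal: 197 | 157 = 221



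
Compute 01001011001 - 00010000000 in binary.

Method 1 - Direct subtraction (column by column from the right: bit − bit − borrow-in; if negative, add 2 and borrow 1 from the next column):
borrow: 01100000000
        01001011001
-       00010000000
-------------------
        00111011001

Method 2 - Add two's complement:
Two's complement of 00010000000: invert → 11101111111, add 1 → 11110000000
  01001011001
+ 11110000000
-------------
 100111011001  (end carry out of the top bit = 1)
Discarding the end carry: 00111011001
Decimal check:
  01001011001 = 512 + 64 + 16 + 8 + 1 = 601
  00010000000 = 128
  601 - 128 = 473, and 00111011001 = 256 + 128 + 64 + 16 + 8 + 1 = 473 ✓



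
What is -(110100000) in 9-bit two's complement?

Original (sign bit 1, negative): 110100000
Step 1 - Invert all bits: 001011111
Step 2 - Add 1: 001100000
Verification: 110100000 + 001100000 = 1000000000; discarding the end carry (carry out of the top bit) leaves the 9-bit value 000000000, as required for x + (-x)



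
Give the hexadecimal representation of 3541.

Using repeated division by 16 (digits 10–15 are A–F):
3541 ÷ 16 = 221 remainder 5
221 ÷ 16 = 13 remainder 13 (D)
13 ÷ 16 = 0 remainder 13 (D)
Reading remainders bottom to top: DD5



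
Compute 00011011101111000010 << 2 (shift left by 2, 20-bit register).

Original: 00011011101111000010 (decimal 113602)
Shift left by 2 positions
Append 2 zeros on the right
Result: 01101110111100001000 (decimal 454408)
Equivalent: 113602 << 2 = 113602 × 2^2 = 454408



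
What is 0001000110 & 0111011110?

AND: 1 only when both bits are 1
  0001000110
& 0111011110
------------
  0001000110
Decimal: 70 & 478 = 70



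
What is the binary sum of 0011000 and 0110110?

Add column by column from the right: bit + bit + carry-in; write the sum mod 2, carry 1 when the sum is 2 or 3.
carry:  1100000
        0011000
+       0110110
---------------
       01001110
(the carry out of the leftmost column, 0, becomes the leading bit)
Decimal check:
  0011000 = 16 + 8 = 24
  0110110 = 32 + 16 + 4 + 2 = 54
  24 + 54 = 78, and 01001110 = 64 + 8 + 4 + 2 = 78 ✓



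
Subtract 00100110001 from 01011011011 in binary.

Method 1 - Direct subtraction (column by column from the right: bit − bit − borrow-in; if negative, add 2 and borrow 1 from the next column):
borrow: 01001000000
        01011011011
-       00100110001
-------------------
        00110101010

Method 2 - Add two's complement:
Two's complement of 00100110001: invert → 11011001110, add 1 → 11011001111
  01011011011
+ 11011001111
-------------
 100110101010  (end carry out of the top bit = 1)
Discarding the end carry: 00110101010
Decimal check:
  01011011011 = 512 + 128 + 64 + 16 + 8 + 2 + 1 = 731
  00100110001 = 256 + 32 + 16 + 1 = 305
  731 - 305 = 426, and 00110101010 = 256 + 128 + 32 + 8 + 2 = 426 ✓



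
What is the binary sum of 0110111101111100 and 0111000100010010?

Add column by column from the right: bit + bit + carry-in; write the sum mod 2, carry 1 when the sum is 2 or 3.
carry:  1111111011100000
        0110111101111100
+       0111000100010010
------------------------
       01110000010001110
(the carry out of the leftmost column, 0, becomes the leading bit)
Decimal check:
  0110111101111100 = 16384 + 8192 + 2048 + 1024 + 512 + 256 + 64 + 32 + 16 + 8 + 4 = 28540
  0111000100010010 = 16384 + 8192 + 4096 + 256 + 16 + 2 = 28946
  28540 + 28946 = 57486, and 01110000010001110 = 32768 + 16384 + 8192 + 128 + 8 + 4 + 2 = 57486 ✓



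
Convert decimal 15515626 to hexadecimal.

Using repeated division by 16 (digits 10–15 are A–F):
15515626 ÷ 16 = 969726 remainder 10 (A)
969726 ÷ 16 = 60607 remainder 14 (E)
60607 ÷ 16 = 3787 remainder 15 (F)
3787 ÷ 16 = 236 remainder 11 (B)
236 ÷ 16 = 14 remainder 12 (C)
14 ÷ 16 = 0 remainder 14 (E)
Reading remainders bottom to top: ECBFEA



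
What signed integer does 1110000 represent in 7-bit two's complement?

Binary: 1110000
Sign bit: 1 (negative)
Invert: 0001111
Add 1:  0010000
Magnitude: 0010000 = 16
Value: -16



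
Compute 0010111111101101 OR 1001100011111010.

OR: 1 when either bit is 1
  0010111111101101
| 1001100011111010
------------------
  1011111111111111
Decimal: 12269 | 39162 = 49151



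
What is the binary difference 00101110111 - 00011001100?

Method 1 - Direct subtraction (column by column from the right: bit − bit − borrow-in; if negative, add 2 and borrow 1 from the next column):
borrow: 00100010000
        00101110111
-       00011001100
-------------------
        00010101011

Method 2 - Add two's complement:
Two's complement of 00011001100: invert → 11100110011, add 1 → 11100110100
  00101110111
+ 11100110100
-------------
 100010101011  (end carry out of the top bit = 1)
Discarding the end carry: 00010101011
Decimal check:
  00101110111 = 256 + 64 + 32 + 16 + 4 + 2 + 1 = 375
  00011001100 = 128 + 64 + 8 + 4 = 204
  375 - 204 = 171, and 00010101011 = 128 + 32 + 8 + 2 + 1 = 171 ✓



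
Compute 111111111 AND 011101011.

AND: 1 only when both bits are 1
  111111111
& 011101011
-----------
  011101011
Decimal: 511 & 235 = 235



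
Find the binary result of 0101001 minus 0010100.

Method 1 - Direct subtraction (column by column from the right: bit − bit − borrow-in; if negative, add 2 and borrow 1 from the next column):
borrow: 0101000
        0101001
-       0010100
---------------
        0010101

Method 2 - Add two's complement:
Two's complement of 0010100: invert → 1101011, add 1 → 1101100
  0101001
+ 1101100
---------
 10010101  (end carry out of the top bit = 1)
Discarding the end carry: 0010101
Decimal check:
  0101001 = 32 + 8 + 1 = 41
  0010100 = 16 + 4 = 20
  41 - 20 = 21, and 0010101 = 16 + 4 + 1 = 21 ✓



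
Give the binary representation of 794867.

Using repeated division by 2:
794867 ÷ 2 = 397433 remainder 1
397433 ÷ 2 = 198716 remainder 1
198716 ÷ 2 = 99358 remainder 0
99358 ÷ 2 = 49679 remainder 0
49679 ÷ 2 = 24839 remainder 1
24839 ÷ 2 = 12419 remainder 1
12419 ÷ 2 = 6209 remainder 1
6209 ÷ 2 = 3104 remainder 1
3104 ÷ 2 = 1552 remainder 0
1552 ÷ 2 = 776 remainder 0
776 ÷ 2 = 388 remainder 0
388 ÷ 2 = 194 remainder 0
194 ÷ 2 = 97 remainder 0
97 ÷ 2 = 48 remainder 1
48 ÷ 2 = 24 remainder 0
24 ÷ 2 = 12 remainder 0
12 ÷ 2 = 6 remainder 0
6 ÷ 2 = 3 remainder 0
3 ÷ 2 = 1 remainder 1
1 ÷ 2 = 0 remainder 1
Reading remainders bottom to top: 11000010000011110011



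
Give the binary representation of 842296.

Using repeated division by 2:
842296 ÷ 2 = 421148 remainder 0
421148 ÷ 2 = 210574 remainder 0
210574 ÷ 2 = 105287 remainder 0
105287 ÷ 2 = 52643 remainder 1
52643 ÷ 2 = 26321 remainder 1
26321 ÷ 2 = 13160 remainder 1
13160 ÷ 2 = 6580 remainder 0
6580 ÷ 2 = 3290 remainder 0
3290 ÷ 2 = 1645 remainder 0
1645 ÷ 2 = 822 remainder 1
822 ÷ 2 = 411 remainder 0
411 ÷ 2 = 205 remainder 1
205 ÷ 2 = 102 remainder 1
102 ÷ 2 = 51 remainder 0
51 ÷ 2 = 25 remainder 1
25 ÷ 2 = 12 remainder 1
12 ÷ 2 = 6 remainder 0
6 ÷ 2 = 3 remainder 0
3 ÷ 2 = 1 remainder 1
1 ÷ 2 = 0 remainder 1
Reading remainders bottom to top: 11001101101000111000



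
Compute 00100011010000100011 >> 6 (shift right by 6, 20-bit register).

Original: 00100011010000100011 (decimal 144419)
Shift right by 6 positions
Drop the 6 low bits; fill with zeros on the left
Result: 00000000100011010000 (decimal 2256)
Equivalent: 144419 >> 6 = 144419 ÷ 2^6 = 2256



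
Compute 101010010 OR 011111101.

OR: 1 when either bit is 1
  101010010
| 011111101
-----------
  111111111
Decimal: 338 | 253 = 511



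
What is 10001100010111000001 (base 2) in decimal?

Sum of powers of 2 for each 1-bit:
2^0 + 2^6 + 2^7 + 2^8 + 2^10 + 2^14 + 2^15 + 2^19
= 1 + 64 + 128 + 256 + 1024 + 16384 + 32768 + 524288
= 574913



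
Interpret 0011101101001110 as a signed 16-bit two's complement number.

Binary: 0011101101001110
Sign bit: 0 (non-negative)
Read directly as an unsigned value:
0011101101001110 = 8192 + 4096 + 2048 + 512 + 256 + 64 + 8 + 4 + 2 = 15182
Value: 15182



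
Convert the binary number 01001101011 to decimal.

Sum of powers of 2 for each 1-bit:
2^0 + 2^1 + 2^3 + 2^5 + 2^6 + 2^9
= 1 + 2 + 8 + 32 + 64 + 512
= 619



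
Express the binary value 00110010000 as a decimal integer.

Sum of powers of 2 for each 1-bit:
2^4 + 2^7 + 2^8
= 16 + 128 + 256
= 400



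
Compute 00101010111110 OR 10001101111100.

OR: 1 when either bit is 1
  00101010111110
| 10001101111100
----------------
  10101111111110
Decimal: 2750 | 9084 = 11262



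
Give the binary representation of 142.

Using repeated division by 2:
142 ÷ 2 = 71 remainder 0
71 ÷ 2 = 35 remainder 1
35 ÷ 2 = 17 remainder 1
17 ÷ 2 = 8 remainder 1
8 ÷ 2 = 4 remainder 0
4 ÷ 2 = 2 remainder 0
2 ÷ 2 = 1 remainder 0
1 ÷ 2 = 0 remainder 1
Reading remainders bottom to top: 10001110



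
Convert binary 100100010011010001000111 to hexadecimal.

Group into 4-bit nibbles from right:
  1001 = 9
  0001 = 1
  0011 = 3
  0100 = 4
  0100 = 4
  0111 = 7
Result: 913447



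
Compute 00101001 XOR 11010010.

XOR: 1 when bits differ
  00101001
^ 11010010
----------
  11111011
Decimal: 41 ^ 210 = 251



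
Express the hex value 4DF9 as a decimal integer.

Expand by place value (powers of 16):
Digit values: D = 13, F = 15
4DF9 = 4 × 16^3 + 13 × 16^2 + 15 × 16^1 + 9 × 16^0
= 4 × 4096 + 13 × 256 + 15 × 16 + 9 × 1
= 16384 + 3328 + 240 + 9
= 19961



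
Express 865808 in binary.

Using repeated division by 2:
865808 ÷ 2 = 432904 remainder 0
432904 ÷ 2 = 216452 remainder 0
216452 ÷ 2 = 108226 remainder 0
108226 ÷ 2 = 54113 remainder 0
54113 ÷ 2 = 27056 remainder 1
27056 ÷ 2 = 13528 remainder 0
13528 ÷ 2 = 6764 remainder 0
6764 ÷ 2 = 3382 remainder 0
3382 ÷ 2 = 1691 remainder 0
1691 ÷ 2 = 845 remainder 1
845 ÷ 2 = 422 remainder 1
422 ÷ 2 = 211 remainder 0
211 ÷ 2 = 105 remainder 1
105 ÷ 2 = 52 remainder 1
52 ÷ 2 = 26 remainder 0
26 ÷ 2 = 13 remainder 0
13 ÷ 2 = 6 remainder 1
6 ÷ 2 = 3 remainder 0
3 ÷ 2 = 1 remainder 1
1 ÷ 2 = 0 remainder 1
Reading remainders bottom to top: 11010011011000010000



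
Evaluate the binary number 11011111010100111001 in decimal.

Sum of powers of 2 for each 1-bit:
2^0 + 2^3 + 2^4 + 2^5 + 2^8 + 2^10 + 2^12 + 2^13 + 2^14 + 2^15 + 2^16 + 2^18 + 2^19
= 1 + 8 + 16 + 32 + 256 + 1024 + 4096 + 8192 + 16384 + 32768 + 65536 + 262144 + 524288
= 914745



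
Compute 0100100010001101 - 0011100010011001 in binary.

Method 1 - Direct subtraction (column by column from the right: bit − bit − borrow-in; if negative, add 2 and borrow 1 from the next column):
borrow: 0111111111100000
        0100100010001101
-       0011100010011001
------------------------
        0000111111110100

Method 2 - Add two's complement:
Two's complement of 0011100010011001: invert → 1100011101100110, add 1 → 1100011101100111
  0100100010001101
+ 1100011101100111
------------------
 10000111111110100  (end carry out of the top bit = 1)
Discarding the end carry: 0000111111110100
Decimal check:
  0100100010001101 = 16384 + 2048 + 128 + 8 + 4 + 1 = 18573
  0011100010011001 = 8192 + 4096 + 2048 + 128 + 16 + 8 + 1 = 14489
  18573 - 14489 = 4084, and 0000111111110100 = 2048 + 1024 + 512 + 256 + 128 + 64 + 32 + 16 + 4 = 4084 ✓



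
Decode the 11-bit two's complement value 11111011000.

Binary: 11111011000
Sign bit: 1 (negative)
Invert: 00000100111
Add 1:  00000101000
Magnitude: 00000101000 = 32 + 8 = 40
Value: -40



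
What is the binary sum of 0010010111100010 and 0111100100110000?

Add column by column from the right: bit + bit + carry-in; write the sum mod 2, carry 1 when the sum is 2 or 3.
carry:  1100001111000000
        0010010111100010
+       0111100100110000
------------------------
       01001111100010010
(the carry out of the leftmost column, 0, becomes the leading bit)
Decimal check:
  0010010111100010 = 8192 + 1024 + 256 + 128 + 64 + 32 + 2 = 9698
  0111100100110000 = 16384 + 8192 + 4096 + 2048 + 256 + 32 + 16 = 31024
  9698 + 31024 = 40722, and 01001111100010010 = 32768 + 4096 + 2048 + 1024 + 512 + 256 + 16 + 2 = 40722 ✓



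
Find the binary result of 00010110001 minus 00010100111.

Method 1 - Direct subtraction (column by column from the right: bit − bit − borrow-in; if negative, add 2 and borrow 1 from the next column):
borrow: 00000011100
        00010110001
-       00010100111
-------------------
        00000001010

Method 2 - Add two's complement:
Two's complement of 00010100111: invert → 11101011000, add 1 → 11101011001
  00010110001
+ 11101011001
-------------
 100000001010  (end carry out of the top bit = 1)
Discarding the end carry: 00000001010
Decimal check:
  00010110001 = 128 + 32 + 16 + 1 = 177
  00010100111 = 128 + 32 + 4 + 2 + 1 = 167
  177 - 167 = 10, and 00000001010 = 8 + 2 = 10 ✓



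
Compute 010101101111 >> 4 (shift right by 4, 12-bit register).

Original: 010101101111 (decimal 1391)
Shift right by 4 positions
Drop the 4 low bits; fill with zeros on the left
Result: 000001010110 (decimal 86)
Equivalent: 1391 >> 4 = 1391 ÷ 2^4 = 86



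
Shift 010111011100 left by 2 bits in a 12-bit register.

Original: 010111011100 (decimal 1500)
Shift left by 2 positions
Append 2 zeros on the right and drop the 2 high bits that overflow the 12-bit width
Result: 011101110000 (decimal 1904)
Equivalent: 1500 << 2 = 1500 × 2^2 = 6000, truncated to 12 bits = 1904



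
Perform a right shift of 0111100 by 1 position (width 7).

Original: 0111100 (decimal 60)
Shift right by 1 position
Drop the 1 low bit; fill with zero on the left
Result: 0011110 (decimal 30)
Equivalent: 60 >> 1 = 60 ÷ 2^1 = 30



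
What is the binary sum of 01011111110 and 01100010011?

Add column by column from the right: bit + bit + carry-in; write the sum mod 2, carry 1 when the sum is 2 or 3.
carry:  11111111100
        01011111110
+       01100010011
-------------------
       011000010001
(the carry out of the leftmost column, 0, becomes the leading bit)
Decimal check:
  01011111110 = 512 + 128 + 64 + 32 + 16 + 8 + 4 + 2 = 766
  01100010011 = 512 + 256 + 16 + 2 + 1 = 787
  766 + 787 = 1553, and 011000010001 = 1024 + 512 + 16 + 1 = 1553 ✓



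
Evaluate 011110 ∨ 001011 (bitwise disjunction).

OR: 1 when either bit is 1
  011110
| 001011
--------
  011111
Decimal: 30 | 11 = 31



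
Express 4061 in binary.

Using repeated division by 2:
4061 ÷ 2 = 2030 remainder 1
2030 ÷ 2 = 1015 remainder 0
1015 ÷ 2 = 507 remainder 1
507 ÷ 2 = 253 remainder 1
253 ÷ 2 = 126 remainder 1
126 ÷ 2 = 63 remainder 0
63 ÷ 2 = 31 remainder 1
31 ÷ 2 = 15 remainder 1
15 ÷ 2 = 7 remainder 1
7 ÷ 2 = 3 remainder 1
3 ÷ 2 = 1 remainder 1
1 ÷ 2 = 0 remainder 1
Reading remainders bottom to top: 111111011101



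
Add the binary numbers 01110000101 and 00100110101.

Add column by column from the right: bit + bit + carry-in; write the sum mod 2, carry 1 when the sum is 2 or 3.
carry:  11000001010
        01110000101
+       00100110101
-------------------
       010010111010
(the carry out of the leftmost column, 0, becomes the leading bit)
Decimal check:
  01110000101 = 512 + 256 + 128 + 4 + 1 = 901
  00100110101 = 256 + 32 + 16 + 4 + 1 = 309
  901 + 309 = 1210, and 010010111010 = 1024 + 128 + 32 + 16 + 8 + 2 = 1210 ✓



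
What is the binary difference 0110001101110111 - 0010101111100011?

Method 1 - Direct subtraction (column by column from the right: bit − bit − borrow-in; if negative, add 2 and borrow 1 from the next column):
borrow: 0111111100000000
        0110001101110111
-       0010101111100011
------------------------
        0011011110010100

Method 2 - Add two's complement:
Two's complement of 0010101111100011: invert → 1101010000011100, add 1 → 1101010000011101
  0110001101110111
+ 1101010000011101
------------------
 10011011110010100  (end carry out of the top bit = 1)
Discarding the end carry: 0011011110010100
Decimal check:
  0110001101110111 = 16384 + 8192 + 512 + 256 + 64 + 32 + 16 + 4 + 2 + 1 = 25463
  0010101111100011 = 8192 + 2048 + 512 + 256 + 128 + 64 + 32 + 2 + 1 = 11235
  25463 - 11235 = 14228, and 0011011110010100 = 8192 + 4096 + 1024 + 512 + 256 + 128 + 16 + 4 = 14228 ✓



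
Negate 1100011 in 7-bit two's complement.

Original (sign bit 1, negative): 1100011
Step 1 - Invert all bits: 0011100
Step 2 - Add 1: 0011101
Verification: 1100011 + 0011101 = 10000000; discarding the end carry (carry out of the top bit) leaves the 7-bit value 0000000, as required for x + (-x)



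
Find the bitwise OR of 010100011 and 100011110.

OR: 1 when either bit is 1
  010100011
| 100011110
-----------
  110111111
Decimal: 163 | 286 = 447



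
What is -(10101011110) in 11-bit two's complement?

Original (sign bit 1, negative): 10101011110
Step 1 - Invert all bits: 01010100001
Step 2 - Add 1: 01010100010
Verification: 10101011110 + 01010100010 = 100000000000; discarding the end carry (carry out of the top bit) leaves the 11-bit value 00000000000, as required for x + (-x)



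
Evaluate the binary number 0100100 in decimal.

Sum of powers of 2 for each 1-bit:
2^2 + 2^5
= 4 + 32
= 36



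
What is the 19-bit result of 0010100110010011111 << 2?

Original: 0010100110010011111 (decimal 85151)
Shift left by 2 positions
Append 2 zeros on the right
Result: 1010011001001111100 (decimal 340604)
Equivalent: 85151 << 2 = 85151 × 2^2 = 340604



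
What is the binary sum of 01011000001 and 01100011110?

Add column by column from the right: bit + bit + carry-in; write the sum mod 2, carry 1 when the sum is 2 or 3.
carry:  10000000000
        01011000001
+       01100011110
-------------------
       010111011111
(the carry out of the leftmost column, 0, becomes the leading bit)
Decimal check:
  01011000001 = 512 + 128 + 64 + 1 = 705
  01100011110 = 512 + 256 + 16 + 8 + 4 + 2 = 798
  705 + 798 = 1503, and 010111011111 = 1024 + 256 + 128 + 64 + 16 + 8 + 4 + 2 + 1 = 1503 ✓



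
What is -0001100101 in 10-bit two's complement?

Original: 0001100101
Step 1 - Invert all bits: 1110011010
Step 2 - Add 1: 1110011011
Verification: 0001100101 + 1110011011 = 10000000000; discarding the end carry (carry out of the top bit) leaves the 10-bit value 0000000000, as required for x + (-x)



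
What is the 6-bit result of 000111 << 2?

Original: 000111 (decimal 7)
Shift left by 2 positions
Append 2 zeros on the right
Result: 011100 (decimal 28)
Equivalent: 7 << 2 = 7 × 2^2 = 28



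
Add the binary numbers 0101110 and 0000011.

Add column by column from the right: bit + bit + carry-in; write the sum mod 2, carry 1 when the sum is 2 or 3.
carry:  0011100
        0101110
+       0000011
---------------
       00110001
(the carry out of the leftmost column, 0, becomes the leading bit)
Decimal check:
  0101110 = 32 + 8 + 4 + 2 = 46
  0000011 = 2 + 1 = 3
  46 + 3 = 49, and 00110001 = 32 + 16 + 1 = 49 ✓



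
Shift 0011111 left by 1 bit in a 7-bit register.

Original: 0011111 (decimal 31)
Shift left by 1 position
Append 1 zero on the right
Result: 0111110 (decimal 62)
Equivalent: 31 << 1 = 31 × 2^1 = 62



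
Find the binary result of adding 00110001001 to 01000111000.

Add column by column from the right: bit + bit + carry-in; write the sum mod 2, carry 1 when the sum is 2 or 3.
carry:  00001110000
        00110001001
+       01000111000
-------------------
       001111000001
(the carry out of the leftmost column, 0, becomes the leading bit)
Decimal check:
  00110001001 = 256 + 128 + 8 + 1 = 393
  01000111000 = 512 + 32 + 16 + 8 = 568
  393 + 568 = 961, and 001111000001 = 512 + 256 + 128 + 64 + 1 = 961 ✓



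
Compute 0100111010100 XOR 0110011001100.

XOR: 1 when bits differ
  0100111010100
^ 0110011001100
---------------
  0010100011000
Decimal: 2516 ^ 3276 = 1304



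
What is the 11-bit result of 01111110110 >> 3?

Original: 01111110110 (decimal 1014)
Shift right by 3 positions
Drop the 3 low bits; fill with zeros on the left
Result: 00001111110 (decimal 126)
Equivalent: 1014 >> 3 = 1014 ÷ 2^3 = 126



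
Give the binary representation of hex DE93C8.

Convert each hex digit to 4 bits:
  D = 1101
  E = 1110
  9 = 1001
  3 = 0011
  C = 1100
  8 = 1000
Concatenate: 110111101001001111001000



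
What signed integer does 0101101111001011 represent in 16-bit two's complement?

Binary: 0101101111001011
Sign bit: 0 (non-negative)
Read directly as an unsigned value:
0101101111001011 = 16384 + 4096 + 2048 + 512 + 256 + 128 + 64 + 8 + 2 + 1 = 23499
Value: 23499



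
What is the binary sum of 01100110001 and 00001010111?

Add column by column from the right: bit + bit + carry-in; write the sum mod 2, carry 1 when the sum is 2 or 3.
carry:  00011101110
        01100110001
+       00001010111
-------------------
       001110001000
(the carry out of the leftmost column, 0, becomes the leading bit)
Decimal check:
  01100110001 = 512 + 256 + 32 + 16 + 1 = 817
  00001010111 = 64 + 16 + 4 + 2 + 1 = 87
  817 + 87 = 904, and 001110001000 = 512 + 256 + 128 + 8 = 904 ✓



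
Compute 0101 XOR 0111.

XOR: 1 when bits differ
  0101
^ 0111
------
  0010
Decimal: 5 ^ 7 = 2



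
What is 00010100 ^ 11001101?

XOR: 1 when bits differ
  00010100
^ 11001101
----------
  11011001
Decimal: 20 ^ 205 = 217



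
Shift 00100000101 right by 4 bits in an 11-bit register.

Original: 00100000101 (decimal 261)
Shift right by 4 positions
Drop the 4 low bits; fill with zeros on the left
Result: 00000010000 (decimal 16)
Equivalent: 261 >> 4 = 261 ÷ 2^4 = 16



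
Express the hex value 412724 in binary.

Convert each hex digit to 4 bits:
  4 = 0100
  1 = 0001
  2 = 0010
  7 = 0111
  2 = 0010
  4 = 0100
Concatenate: 010000010010011100100100



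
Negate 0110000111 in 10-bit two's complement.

Original: 0110000111
Step 1 - Invert all bits: 1001111000
Step 2 - Add 1: 1001111001
Verification: 0110000111 + 1001111001 = 10000000000; discarding the end carry (carry out of the top bit) leaves the 10-bit value 0000000000, as required for x + (-x)



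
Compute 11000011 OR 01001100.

OR: 1 when either bit is 1
  11000011
| 01001100
----------
  11001111
Decimal: 195 | 76 = 207



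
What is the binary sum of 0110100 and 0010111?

Add column by column from the right: bit + bit + carry-in; write the sum mod 2, carry 1 when the sum is 2 or 3.
carry:  1101000
        0110100
+       0010111
---------------
       01001011
(the carry out of the leftmost column, 0, becomes the leading bit)
Decimal check:
  0110100 = 32 + 16 + 4 = 52
  0010111 = 16 + 4 + 2 + 1 = 23
  52 + 23 = 75, and 01001011 = 64 + 8 + 2 + 1 = 75 ✓



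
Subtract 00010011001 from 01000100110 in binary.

Method 1 - Direct subtraction (column by column from the right: bit − bit − borrow-in; if negative, add 2 and borrow 1 from the next column):
borrow: 01100110010
        01000100110
-       00010011001
-------------------
        00110001101

Method 2 - Add two's complement:
Two's complement of 00010011001: invert → 11101100110, add 1 → 11101100111
  01000100110
+ 11101100111
-------------
 100110001101  (end carry out of the top bit = 1)
Discarding the end carry: 00110001101
Decimal check:
  01000100110 = 512 + 32 + 4 + 2 = 550
  00010011001 = 128 + 16 + 8 + 1 = 153
  550 - 153 = 397, and 00110001101 = 256 + 128 + 8 + 4 + 1 = 397 ✓



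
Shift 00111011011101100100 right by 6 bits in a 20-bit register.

Original: 00111011011101100100 (decimal 243556)
Shift right by 6 positions
Drop the 6 low bits; fill with zeros on the left
Result: 00000000111011011101 (decimal 3805)
Equivalent: 243556 >> 6 = 243556 ÷ 2^6 = 3805



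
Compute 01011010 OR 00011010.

OR: 1 when either bit is 1
  01011010
| 00011010
----------
  01011010
Decimal: 90 | 26 = 90



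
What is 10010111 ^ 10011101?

XOR: 1 when bits differ
  10010111
^ 10011101
----------
  00001010
Decimal: 151 ^ 157 = 10



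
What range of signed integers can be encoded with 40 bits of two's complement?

For 40-bit two's complement:
Minimum: -2^39 = -549755813888
Maximum: 2^39 - 1 = 549755813887



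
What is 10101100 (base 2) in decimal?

Sum of powers of 2 for each 1-bit:
2^2 + 2^3 + 2^5 + 2^7
= 4 + 8 + 32 + 128
= 172



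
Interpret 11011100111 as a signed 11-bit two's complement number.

Binary: 11011100111
Sign bit: 1 (negative)
Invert: 00100011000
Add 1:  00100011001
Magnitude: 00100011001 = 256 + 16 + 8 + 1 = 281
Value: -281



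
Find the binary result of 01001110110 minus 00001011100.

Method 1 - Direct subtraction (column by column from the right: bit − bit − borrow-in; if negative, add 2 and borrow 1 from the next column):
borrow: 00000110000
        01001110110
-       00001011100
-------------------
        01000011010

Method 2 - Add two's complement:
Two's complement of 00001011100: invert → 11110100011, add 1 → 11110100100
  01001110110
+ 11110100100
-------------
 101000011010  (end carry out of the top bit = 1)
Discarding the end carry: 01000011010
Decimal check:
  01001110110 = 512 + 64 + 32 + 16 + 4 + 2 = 630
  00001011100 = 64 + 16 + 8 + 4 = 92
  630 - 92 = 538, and 01000011010 = 512 + 16 + 8 + 2 = 538 ✓



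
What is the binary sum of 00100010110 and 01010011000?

Add column by column from the right: bit + bit + carry-in; write the sum mod 2, carry 1 when the sum is 2 or 3.
carry:  00000100000
        00100010110
+       01010011000
-------------------
       001110101110
(the carry out of the leftmost column, 0, becomes the leading bit)
Decimal check:
  00100010110 = 256 + 16 + 4 + 2 = 278
  01010011000 = 512 + 128 + 16 + 8 = 664
  278 + 664 = 942, and 001110101110 = 512 + 256 + 128 + 32 + 8 + 4 + 2 = 942 ✓



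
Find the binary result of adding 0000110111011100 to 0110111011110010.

Add column by column from the right: bit + bit + carry-in; write the sum mod 2, carry 1 when the sum is 2 or 3.
carry:  0001111111100000
        0000110111011100
+       0110111011110010
------------------------
       00111110011001110
(the carry out of the leftmost column, 0, becomes the leading bit)
Decimal check:
  0000110111011100 = 2048 + 1024 + 256 + 128 + 64 + 16 + 8 + 4 = 3548
  0110111011110010 = 16384 + 8192 + 2048 + 1024 + 512 + 128 + 64 + 32 + 16 + 2 = 28402
  3548 + 28402 = 31950, and 00111110011001110 = 16384 + 8192 + 4096 + 2048 + 1024 + 128 + 64 + 8 + 4 + 2 = 31950 ✓



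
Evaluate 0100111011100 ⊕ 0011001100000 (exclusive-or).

XOR: 1 when bits differ
  0100111011100
^ 0011001100000
---------------
  0111110111100
Decimal: 2524 ^ 1632 = 4028



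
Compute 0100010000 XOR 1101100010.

XOR: 1 when bits differ
  0100010000
^ 1101100010
------------
  1001110010
Decimal: 272 ^ 866 = 626



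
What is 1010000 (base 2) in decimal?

Sum of powers of 2 for each 1-bit:
2^4 + 2^6
= 16 + 64
= 80



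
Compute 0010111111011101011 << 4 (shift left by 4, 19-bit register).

Original: 0010111111011101011 (decimal 98027)
Shift left by 4 positions
Append 4 zeros on the right and drop the 4 high bits that overflow the 19-bit width
Result: 1111110111010110000 (decimal 519856)
Equivalent: 98027 << 4 = 98027 × 2^4 = 1568432, truncated to 19 bits = 519856



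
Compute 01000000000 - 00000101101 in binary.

Method 1 - Direct subtraction (column by column from the right: bit − bit − borrow-in; if negative, add 2 and borrow 1 from the next column):
borrow: 01111111110
        01000000000
-       00000101101
-------------------
        00111010011

Method 2 - Add two's complement:
Two's complement of 00000101101: invert → 11111010010, add 1 → 11111010011
  01000000000
+ 11111010011
-------------
 100111010011  (end carry out of the top bit = 1)
Discarding the end carry: 00111010011
Decimal check:
  01000000000 = 512
  00000101101 = 32 + 8 + 4 + 1 = 45
  512 - 45 = 467, and 00111010011 = 256 + 128 + 64 + 16 + 2 + 1 = 467 ✓



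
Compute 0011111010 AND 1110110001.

AND: 1 only when both bits are 1
  0011111010
& 1110110001
------------
  0010110000
Decimal: 250 & 945 = 176



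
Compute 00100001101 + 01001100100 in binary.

Add column by column from the right: bit + bit + carry-in; write the sum mod 2, carry 1 when the sum is 2 or 3.
carry:  00000011000
        00100001101
+       01001100100
-------------------
       001101110001
(the carry out of the leftmost column, 0, becomes the leading bit)
Decimal check:
  00100001101 = 256 + 8 + 4 + 1 = 269
  01001100100 = 512 + 64 + 32 + 4 = 612
  269 + 612 = 881, and 001101110001 = 512 + 256 + 64 + 32 + 16 + 1 = 881 ✓



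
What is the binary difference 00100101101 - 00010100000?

Method 1 - Direct subtraction (column by column from the right: bit − bit − borrow-in; if negative, add 2 and borrow 1 from the next column):
borrow: 00100000000
        00100101101
-       00010100000
-------------------
        00010001101

Method 2 - Add two's complement:
Two's complement of 00010100000: invert → 11101011111, add 1 → 11101100000
  00100101101
+ 11101100000
-------------
 100010001101  (end carry out of the top bit = 1)
Discarding the end carry: 00010001101
Decimal check:
  00100101101 = 256 + 32 + 8 + 4 + 1 = 301
  00010100000 = 128 + 32 = 160
  301 - 160 = 141, and 00010001101 = 128 + 8 + 4 + 1 = 141 ✓



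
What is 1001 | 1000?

OR: 1 when either bit is 1
  1001
| 1000
------
  1001
Decimal: 9 | 8 = 9



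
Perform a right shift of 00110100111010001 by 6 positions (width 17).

Original: 00110100111010001 (decimal 27089)
Shift right by 6 positions
Drop the 6 low bits; fill with zeros on the left
Result: 00000000110100111 (decimal 423)
Equivalent: 27089 >> 6 = 27089 ÷ 2^6 = 423



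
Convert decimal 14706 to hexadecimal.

Using repeated division by 16 (digits 10–15 are A–F):
14706 ÷ 16 = 919 remainder 2
919 ÷ 16 = 57 remainder 7
57 ÷ 16 = 3 remainder 9
3 ÷ 16 = 0 remainder 3
Reading remainders bottom to top: 3972



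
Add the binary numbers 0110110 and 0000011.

Add column by column from the right: bit + bit + carry-in; write the sum mod 2, carry 1 when the sum is 2 or 3.
carry:  0001100
        0110110
+       0000011
---------------
       00111001
(the carry out of the leftmost column, 0, becomes the leading bit)
Decimal check:
  0110110 = 32 + 16 + 4 + 2 = 54
  0000011 = 2 + 1 = 3
  54 + 3 = 57, and 00111001 = 32 + 16 + 8 + 1 = 57 ✓



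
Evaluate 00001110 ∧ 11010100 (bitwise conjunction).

AND: 1 only when both bits are 1
  00001110
& 11010100
----------
  00000100
Decimal: 14 & 212 = 4



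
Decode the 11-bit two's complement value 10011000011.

Binary: 10011000011
Sign bit: 1 (negative)
Invert: 01100111100
Add 1:  01100111101
Magnitude: 01100111101 = 512 + 256 + 32 + 16 + 8 + 4 + 1 = 829
Value: -829



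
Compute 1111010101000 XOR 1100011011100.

XOR: 1 when bits differ
  1111010101000
^ 1100011011100
---------------
  0011001110100
Decimal: 7848 ^ 6364 = 1652



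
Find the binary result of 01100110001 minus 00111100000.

Method 1 - Direct subtraction (column by column from the right: bit − bit − borrow-in; if negative, add 2 and borrow 1 from the next column):
borrow: 01110000000
        01100110001
-       00111100000
-------------------
        00101010001

Method 2 - Add two's complement:
Two's complement of 00111100000: invert → 11000011111, add 1 → 11000100000
  01100110001
+ 11000100000
-------------
 100101010001  (end carry out of the top bit = 1)
Discarding the end carry: 00101010001
Decimal check:
  01100110001 = 512 + 256 + 32 + 16 + 1 = 817
  00111100000 = 256 + 128 + 64 + 32 = 480
  817 - 480 = 337, and 00101010001 = 256 + 64 + 16 + 1 = 337 ✓



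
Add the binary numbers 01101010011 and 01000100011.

Add column by column from the right: bit + bit + carry-in; write the sum mod 2, carry 1 when the sum is 2 or 3.
carry:  10000000110
        01101010011
+       01000100011
-------------------
       010101110110
(the carry out of the leftmost column, 0, becomes the leading bit)
Decimal check:
  01101010011 = 512 + 256 + 64 + 16 + 2 + 1 = 851
  01000100011 = 512 + 32 + 2 + 1 = 547
  851 + 547 = 1398, and 010101110110 = 1024 + 256 + 64 + 32 + 16 + 4 + 2 = 1398 ✓



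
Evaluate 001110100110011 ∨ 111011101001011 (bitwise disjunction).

OR: 1 when either bit is 1
  001110100110011
| 111011101001011
-----------------
  111111101111011
Decimal: 7475 | 30539 = 32635



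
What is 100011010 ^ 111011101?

XOR: 1 when bits differ
  100011010
^ 111011101
-----------
  011000111
Decimal: 282 ^ 477 = 199



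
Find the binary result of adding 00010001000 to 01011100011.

Add column by column from the right: bit + bit + carry-in; write the sum mod 2, carry 1 when the sum is 2 or 3.
carry:  00100000000
        00010001000
+       01011100011
-------------------
       001101101011
(the carry out of the leftmost column, 0, becomes the leading bit)
Decimal check:
  00010001000 = 128 + 8 = 136
  01011100011 = 512 + 128 + 64 + 32 + 2 + 1 = 739
  136 + 739 = 875, and 001101101011 = 512 + 256 + 64 + 32 + 8 + 2 + 1 = 875 ✓



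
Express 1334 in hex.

Using repeated division by 16 (digits 10–15 are A–F):
1334 ÷ 16 = 83 remainder 6
83 ÷ 16 = 5 remainder 3
5 ÷ 16 = 0 remainder 5
Reading remainders bottom to top: 536



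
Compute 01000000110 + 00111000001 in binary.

Add column by column from the right: bit + bit + carry-in; write the sum mod 2, carry 1 when the sum is 2 or 3.
carry:  00000000000
        01000000110
+       00111000001
-------------------
       001111000111
(the carry out of the leftmost column, 0, becomes the leading bit)
Decimal check:
  01000000110 = 512 + 4 + 2 = 518
  00111000001 = 256 + 128 + 64 + 1 = 449
  518 + 449 = 967, and 001111000111 = 512 + 256 + 128 + 64 + 4 + 2 + 1 = 967 ✓



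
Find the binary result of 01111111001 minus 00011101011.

Method 1 - Direct subtraction (column by column from the right: bit − bit − borrow-in; if negative, add 2 and borrow 1 from the next column):
borrow: 00000011100
        01111111001
-       00011101011
-------------------
        01100001110

Method 2 - Add two's complement:
Two's complement of 00011101011: invert → 11100010100, add 1 → 11100010101
  01111111001
+ 11100010101
-------------
 101100001110  (end carry out of the top bit = 1)
Discarding the end carry: 01100001110
Decimal check:
  01111111001 = 512 + 256 + 128 + 64 + 32 + 16 + 8 + 1 = 1017
  00011101011 = 128 + 64 + 32 + 8 + 2 + 1 = 235
  1017 - 235 = 782, and 01100001110 = 512 + 256 + 8 + 4 + 2 = 782 ✓



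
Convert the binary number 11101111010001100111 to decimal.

Sum of powers of 2 for each 1-bit:
2^0 + 2^1 + 2^2 + 2^5 + 2^6 + 2^10 + 2^12 + 2^13 + 2^14 + 2^15 + 2^17 + 2^18 + 2^19
= 1 + 2 + 4 + 32 + 64 + 1024 + 4096 + 8192 + 16384 + 32768 + 131072 + 262144 + 524288
= 980071



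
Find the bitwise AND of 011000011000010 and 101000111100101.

AND: 1 only when both bits are 1
  011000011000010
& 101000111100101
-----------------
  001000011000000
Decimal: 12482 & 20965 = 4288



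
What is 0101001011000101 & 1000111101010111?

AND: 1 only when both bits are 1
  0101001011000101
& 1000111101010111
------------------
  0000001001000101
Decimal: 21189 & 36695 = 581

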